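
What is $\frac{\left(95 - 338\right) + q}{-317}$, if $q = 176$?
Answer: $\frac{67}{317} \approx 0.21136$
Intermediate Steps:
$\frac{\left(95 - 338\right) + q}{-317} = \frac{\left(95 - 338\right) + 176}{-317} = \left(-243 + 176\right) \left(- \frac{1}{317}\right) = \left(-67\right) \left(- \frac{1}{317}\right) = \frac{67}{317}$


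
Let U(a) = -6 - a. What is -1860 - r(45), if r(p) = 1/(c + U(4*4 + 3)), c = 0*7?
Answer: -46499/25 ≈ -1860.0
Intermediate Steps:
c = 0
r(p) = -1/25 (r(p) = 1/(0 + (-6 - (4*4 + 3))) = 1/(0 + (-6 - (16 + 3))) = 1/(0 + (-6 - 1*19)) = 1/(0 + (-6 - 19)) = 1/(0 - 25) = 1/(-25) = -1/25)
-1860 - r(45) = -1860 - 1*(-1/25) = -1860 + 1/25 = -46499/25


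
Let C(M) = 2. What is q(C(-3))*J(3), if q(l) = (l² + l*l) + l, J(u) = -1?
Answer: -10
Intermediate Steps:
q(l) = l + 2*l² (q(l) = (l² + l²) + l = 2*l² + l = l + 2*l²)
q(C(-3))*J(3) = (2*(1 + 2*2))*(-1) = (2*(1 + 4))*(-1) = (2*5)*(-1) = 10*(-1) = -10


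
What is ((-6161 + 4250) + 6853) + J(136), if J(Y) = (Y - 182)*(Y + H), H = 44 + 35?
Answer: -4948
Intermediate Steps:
H = 79
J(Y) = (-182 + Y)*(79 + Y) (J(Y) = (Y - 182)*(Y + 79) = (-182 + Y)*(79 + Y))
((-6161 + 4250) + 6853) + J(136) = ((-6161 + 4250) + 6853) + (-14378 + 136**2 - 103*136) = (-1911 + 6853) + (-14378 + 18496 - 14008) = 4942 - 9890 = -4948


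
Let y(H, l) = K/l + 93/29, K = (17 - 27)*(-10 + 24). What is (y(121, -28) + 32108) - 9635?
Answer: 651955/29 ≈ 22481.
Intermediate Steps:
K = -140 (K = -10*14 = -140)
y(H, l) = 93/29 - 140/l (y(H, l) = -140/l + 93/29 = 93/29 - 140/l)
(y(121, -28) + 32108) - 9635 = ((93/29 - 140/(-28)) + 32108) - 9635 = ((93/29 - 140*(-1/28)) + 32108) - 9635 = ((93/29 + 5) + 32108) - 9635 = (238/29 + 32108) - 9635 = 931370/29 - 9635 = 651955/29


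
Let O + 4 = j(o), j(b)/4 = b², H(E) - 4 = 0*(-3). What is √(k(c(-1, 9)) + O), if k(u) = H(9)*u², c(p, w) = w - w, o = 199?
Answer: 120*√11 ≈ 398.00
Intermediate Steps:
H(E) = 4 (H(E) = 4 + 0*(-3) = 4 + 0 = 4)
c(p, w) = 0
j(b) = 4*b²
k(u) = 4*u²
O = 158400 (O = -4 + 4*199² = -4 + 4*39601 = -4 + 158404 = 158400)
√(k(c(-1, 9)) + O) = √(4*0² + 158400) = √(4*0 + 158400) = √(0 + 158400) = √158400 = 120*√11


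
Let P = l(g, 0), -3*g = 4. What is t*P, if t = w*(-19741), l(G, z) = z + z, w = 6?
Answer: 0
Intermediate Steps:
g = -4/3 (g = -⅓*4 = -4/3 ≈ -1.3333)
l(G, z) = 2*z
P = 0 (P = 2*0 = 0)
t = -118446 (t = 6*(-19741) = -118446)
t*P = -118446*0 = 0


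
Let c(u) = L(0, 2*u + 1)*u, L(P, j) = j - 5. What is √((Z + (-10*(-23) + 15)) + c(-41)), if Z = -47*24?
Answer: √2643 ≈ 51.410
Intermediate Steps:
L(P, j) = -5 + j
Z = -1128
c(u) = u*(-4 + 2*u) (c(u) = (-5 + (2*u + 1))*u = (-5 + (1 + 2*u))*u = (-4 + 2*u)*u = u*(-4 + 2*u))
√((Z + (-10*(-23) + 15)) + c(-41)) = √((-1128 + (-10*(-23) + 15)) + 2*(-41)*(-2 - 41)) = √((-1128 + (230 + 15)) + 2*(-41)*(-43)) = √((-1128 + 245) + 3526) = √(-883 + 3526) = √2643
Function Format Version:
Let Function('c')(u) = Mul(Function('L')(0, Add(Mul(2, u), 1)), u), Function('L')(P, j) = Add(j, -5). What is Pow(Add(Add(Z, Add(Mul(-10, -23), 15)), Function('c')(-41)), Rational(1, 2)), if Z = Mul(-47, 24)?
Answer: Pow(2643, Rational(1, 2)) ≈ 51.410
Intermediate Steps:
Function('L')(P, j) = Add(-5, j)
Z = -1128
Function('c')(u) = Mul(u, Add(-4, Mul(2, u))) (Function('c')(u) = Mul(Add(-5, Add(Mul(2, u), 1)), u) = Mul(Add(-5, Add(1, Mul(2, u))), u) = Mul(Add(-4, Mul(2, u)), u) = Mul(u, Add(-4, Mul(2, u))))
Pow(Add(Add(Z, Add(Mul(-10, -23), 15)), Function('c')(-41)), Rational(1, 2)) = Pow(Add(Add(-1128, Add(Mul(-10, -23), 15)), Mul(2, -41, Add(-2, -41))), Rational(1, 2)) = Pow(Add(Add(-1128, Add(230, 15)), Mul(2, -41, -43)), Rational(1, 2)) = Pow(Add(Add(-1128, 245), 3526), Rational(1, 2)) = Pow(Add(-883, 3526), Rational(1, 2)) = Pow(2643, Rational(1, 2))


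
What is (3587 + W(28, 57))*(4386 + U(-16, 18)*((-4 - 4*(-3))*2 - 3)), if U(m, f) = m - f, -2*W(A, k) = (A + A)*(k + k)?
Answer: 1557880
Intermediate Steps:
W(A, k) = -2*A*k (W(A, k) = -(A + A)*(k + k)/2 = -2*A*2*k/2 = -2*A*k)
(3587 + W(28, 57))*(4386 + U(-16, 18)*((-4 - 4*(-3))*2 - 3)) = (3587 - 2*28*57)*(4386 + (-16 - 1*18)*((-4 - 4*(-3))*2 - 3)) = (3587 - 3192)*(4386 + (-16 - 18)*((-4 + 12)*2 - 3)) = 395*(4386 - 34*(8*2 - 3)) = 395*(4386 - 34*(16 - 3)) = 395*(4386 - 34*13) = 395*(4386 - 442) = 395*3944 = 1557880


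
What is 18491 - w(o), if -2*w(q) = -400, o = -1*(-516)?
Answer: 18291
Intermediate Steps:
o = 516
w(q) = 200 (w(q) = -1/2*(-400) = 200)
18491 - w(o) = 18491 - 1*200 = 18491 - 200 = 18291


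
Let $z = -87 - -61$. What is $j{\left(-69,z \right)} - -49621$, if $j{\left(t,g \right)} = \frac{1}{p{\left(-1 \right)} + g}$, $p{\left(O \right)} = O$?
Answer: $\frac{1339766}{27} \approx 49621.0$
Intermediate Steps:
$z = -26$ ($z = -87 + 61 = -26$)
$j{\left(t,g \right)} = \frac{1}{-1 + g}$
$j{\left(-69,z \right)} - -49621 = \frac{1}{-1 - 26} - -49621 = \frac{1}{-27} + 49621 = - \frac{1}{27} + 49621 = \frac{1339766}{27}$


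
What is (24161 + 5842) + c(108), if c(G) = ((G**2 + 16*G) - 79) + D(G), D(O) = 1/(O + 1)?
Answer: 4721445/109 ≈ 43316.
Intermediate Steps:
D(O) = 1/(1 + O)
c(G) = -79 + G**2 + 1/(1 + G) + 16*G (c(G) = ((G**2 + 16*G) - 79) + 1/(1 + G) = (-79 + G**2 + 16*G) + 1/(1 + G) = -79 + G**2 + 1/(1 + G) + 16*G)
(24161 + 5842) + c(108) = (24161 + 5842) + (1 + (1 + 108)*(-79 + 108**2 + 16*108))/(1 + 108) = 30003 + (1 + 109*(-79 + 11664 + 1728))/109 = 30003 + (1 + 109*13313)/109 = 30003 + (1 + 1451117)/109 = 30003 + (1/109)*1451118 = 30003 + 1451118/109 = 4721445/109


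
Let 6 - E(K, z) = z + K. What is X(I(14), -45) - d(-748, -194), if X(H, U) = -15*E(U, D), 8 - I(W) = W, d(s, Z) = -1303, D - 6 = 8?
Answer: 748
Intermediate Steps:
D = 14 (D = 6 + 8 = 14)
E(K, z) = 6 - K - z (E(K, z) = 6 - (z + K) = 6 - (K + z) = 6 + (-K - z) = 6 - K - z)
I(W) = 8 - W
X(H, U) = 120 + 15*U (X(H, U) = -15*(6 - U - 1*14) = -15*(6 - U - 14) = -15*(-8 - U) = 120 + 15*U)
X(I(14), -45) - d(-748, -194) = (120 + 15*(-45)) - 1*(-1303) = (120 - 675) + 1303 = -555 + 1303 = 748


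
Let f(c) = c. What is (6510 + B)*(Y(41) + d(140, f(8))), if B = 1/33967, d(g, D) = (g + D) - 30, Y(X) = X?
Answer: 35158902189/33967 ≈ 1.0351e+6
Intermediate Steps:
d(g, D) = -30 + D + g (d(g, D) = (D + g) - 30 = -30 + D + g)
B = 1/33967 ≈ 2.9440e-5
(6510 + B)*(Y(41) + d(140, f(8))) = (6510 + 1/33967)*(41 + (-30 + 8 + 140)) = 221125171*(41 + 118)/33967 = (221125171/33967)*159 = 35158902189/33967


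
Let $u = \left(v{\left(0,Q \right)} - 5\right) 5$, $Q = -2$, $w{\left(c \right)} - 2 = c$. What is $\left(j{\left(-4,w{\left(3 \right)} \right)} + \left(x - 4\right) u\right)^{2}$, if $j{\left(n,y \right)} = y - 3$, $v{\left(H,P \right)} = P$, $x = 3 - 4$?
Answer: $31329$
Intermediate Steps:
$w{\left(c \right)} = 2 + c$
$x = -1$ ($x = 3 - 4 = -1$)
$j{\left(n,y \right)} = -3 + y$
$u = -35$ ($u = \left(-2 - 5\right) 5 = \left(-7\right) 5 = -35$)
$\left(j{\left(-4,w{\left(3 \right)} \right)} + \left(x - 4\right) u\right)^{2} = \left(\left(-3 + \left(2 + 3\right)\right) + \left(-1 - 4\right) \left(-35\right)\right)^{2} = \left(\left(-3 + 5\right) + \left(-1 - 4\right) \left(-35\right)\right)^{2} = \left(2 - -175\right)^{2} = \left(2 + 175\right)^{2} = 177^{2} = 31329$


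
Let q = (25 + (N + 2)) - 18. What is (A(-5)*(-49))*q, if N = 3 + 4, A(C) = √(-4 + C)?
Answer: -2352*I ≈ -2352.0*I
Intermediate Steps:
N = 7
q = 16 (q = (25 + (7 + 2)) - 18 = (25 + 9) - 18 = 34 - 18 = 16)
(A(-5)*(-49))*q = (√(-4 - 5)*(-49))*16 = (√(-9)*(-49))*16 = ((3*I)*(-49))*16 = -147*I*16 = -2352*I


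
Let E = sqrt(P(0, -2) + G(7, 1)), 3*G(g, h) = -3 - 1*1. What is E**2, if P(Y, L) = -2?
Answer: -10/3 ≈ -3.3333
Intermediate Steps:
G(g, h) = -4/3 (G(g, h) = (-3 - 1*1)/3 = (-3 - 1)/3 = (1/3)*(-4) = -4/3)
E = I*sqrt(30)/3 (E = sqrt(-2 - 4/3) = sqrt(-10/3) = I*sqrt(30)/3 ≈ 1.8257*I)
E**2 = (I*sqrt(30)/3)**2 = -10/3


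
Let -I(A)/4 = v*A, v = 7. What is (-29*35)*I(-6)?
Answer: -170520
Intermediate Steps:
I(A) = -28*A
(-29*35)*I(-6) = (-29*35)*(-28*(-6)) = -1015*168 = -170520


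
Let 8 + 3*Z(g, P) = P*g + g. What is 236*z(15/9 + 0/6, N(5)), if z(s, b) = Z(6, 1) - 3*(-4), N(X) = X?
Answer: 9440/3 ≈ 3146.7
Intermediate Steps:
Z(g, P) = -8/3 + g/3 + P*g/3 (Z(g, P) = -8/3 + (P*g + g)/3 = -8/3 + (g + P*g)/3 = -8/3 + (g/3 + P*g/3) = -8/3 + g/3 + P*g/3)
z(s, b) = 40/3 (z(s, b) = (-8/3 + (⅓)*6 + (⅓)*1*6) - 3*(-4) = (-8/3 + 2 + 2) + 12 = 4/3 + 12 = 40/3)
236*z(15/9 + 0/6, N(5)) = 236*(40/3) = 9440/3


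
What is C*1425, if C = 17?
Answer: 24225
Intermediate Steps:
C*1425 = 17*1425 = 24225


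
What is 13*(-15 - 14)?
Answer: -377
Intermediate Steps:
13*(-15 - 14) = 13*(-29) = -377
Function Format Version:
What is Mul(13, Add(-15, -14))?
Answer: -377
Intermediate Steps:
Mul(13, Add(-15, -14)) = Mul(13, -29) = -377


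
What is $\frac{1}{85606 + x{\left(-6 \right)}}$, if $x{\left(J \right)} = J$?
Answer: $\frac{1}{85600} \approx 1.1682 \cdot 10^{-5}$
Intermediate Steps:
$\frac{1}{85606 + x{\left(-6 \right)}} = \frac{1}{85606 - 6} = \frac{1}{85600}$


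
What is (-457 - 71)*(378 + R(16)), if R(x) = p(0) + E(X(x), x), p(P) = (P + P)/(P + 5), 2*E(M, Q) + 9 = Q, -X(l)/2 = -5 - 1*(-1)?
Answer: -201432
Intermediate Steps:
X(l) = 8 (X(l) = -2*(-5 - 1*(-1)) = -2*(-5 + 1) = -2*(-4) = 8)
E(M, Q) = -9/2 + Q/2
p(P) = 2*P/(5 + P) (p(P) = (2*P)/(5 + P) = 2*P/(5 + P))
R(x) = -9/2 + x/2 (R(x) = 2*0/(5 + 0) + (-9/2 + x/2) = 2*0/5 + (-9/2 + x/2) = 2*0*(⅕) + (-9/2 + x/2) = 0 + (-9/2 + x/2) = -9/2 + x/2)
(-457 - 71)*(378 + R(16)) = (-457 - 71)*(378 + (-9/2 + (½)*16)) = -528*(378 + (-9/2 + 8)) = -528*(378 + 7/2) = -528*763/2 = -201432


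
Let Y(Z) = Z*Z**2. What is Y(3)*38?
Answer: 1026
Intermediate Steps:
Y(Z) = Z**3
Y(3)*38 = 3**3*38 = 27*38 = 1026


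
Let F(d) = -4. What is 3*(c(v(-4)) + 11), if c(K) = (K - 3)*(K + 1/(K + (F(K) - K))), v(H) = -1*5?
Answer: 159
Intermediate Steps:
v(H) = -5
c(K) = (-3 + K)*(-¼ + K) (c(K) = (K - 3)*(K + 1/(K + (-4 - K))) = (-3 + K)*(K + 1/(-4)) = (-3 + K)*(K - ¼) = (-3 + K)*(-¼ + K))
3*(c(v(-4)) + 11) = 3*((¾ - ¼*(-5) - 5*(-3 - 5)) + 11) = 3*((¾ + 5/4 - 5*(-8)) + 11) = 3*((¾ + 5/4 + 40) + 11) = 3*(42 + 11) = 3*53 = 159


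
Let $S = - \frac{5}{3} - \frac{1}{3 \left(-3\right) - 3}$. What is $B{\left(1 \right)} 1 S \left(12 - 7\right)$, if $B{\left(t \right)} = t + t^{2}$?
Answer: $- \frac{95}{6} \approx -15.833$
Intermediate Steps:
$S = - \frac{19}{12}$ ($S = \left(-5\right) \frac{1}{3} - \frac{1}{-9 - 3} = - \frac{5}{3} - \frac{1}{-12} = - \frac{5}{3} - - \frac{1}{12} = - \frac{5}{3} + \frac{1}{12} = - \frac{19}{12} \approx -1.5833$)
$B{\left(1 \right)} 1 S \left(12 - 7\right) = 1 \left(1 + 1\right) 1 \left(- \frac{19}{12}\right) \left(12 - 7\right) = 1 \cdot 2 \cdot 1 \left(- \frac{19}{12}\right) 5 = 2 \cdot 1 \left(- \frac{19}{12}\right) 5 = 2 \left(- \frac{19}{12}\right) 5 = \left(- \frac{19}{6}\right) 5 = - \frac{95}{6}$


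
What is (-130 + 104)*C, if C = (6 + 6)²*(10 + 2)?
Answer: -44928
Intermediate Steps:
C = 1728 (C = 12²*12 = 144*12 = 1728)
(-130 + 104)*C = (-130 + 104)*1728 = -26*1728 = -44928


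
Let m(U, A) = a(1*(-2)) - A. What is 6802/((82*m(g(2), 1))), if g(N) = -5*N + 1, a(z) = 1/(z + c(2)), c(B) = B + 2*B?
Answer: -13604/123 ≈ -110.60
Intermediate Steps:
c(B) = 3*B
a(z) = 1/(6 + z) (a(z) = 1/(z + 3*2) = 1/(z + 6) = 1/(6 + z))
g(N) = 1 - 5*N
m(U, A) = 1/4 - A (m(U, A) = 1/(6 + 1*(-2)) - A = 1/(6 - 2) - A = 1/4 - A)
6802/((82*m(g(2), 1))) = 6802/((82*(1/4 - 1*1))) = 6802/((82*(1/4 - 1))) = 6802/((82*(-3/4))) = 6802/(-123/2) = 6802*(-2/123) = -13604/123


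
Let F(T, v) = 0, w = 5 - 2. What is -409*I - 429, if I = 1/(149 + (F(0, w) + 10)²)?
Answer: -107230/249 ≈ -430.64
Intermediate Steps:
w = 3
I = 1/249 (I = 1/(149 + (0 + 10)²) = 1/(149 + 10²) = 1/(149 + 100) = 1/249 ≈ 0.0040161)
-409*I - 429 = -409*1/249 - 429 = -409/249 - 429 = -107230/249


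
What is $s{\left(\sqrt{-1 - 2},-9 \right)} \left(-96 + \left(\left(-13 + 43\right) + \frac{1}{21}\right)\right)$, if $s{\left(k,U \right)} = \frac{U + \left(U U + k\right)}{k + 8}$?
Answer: $\frac{1385 \left(- \sqrt{3} + 72 i\right)}{21 \left(\sqrt{3} - 8 i\right)} \approx -569.95 + 109.12 i$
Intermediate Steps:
$s{\left(k,U \right)} = \frac{U + k + U^{2}}{8 + k}$ ($s{\left(k,U \right)} = \frac{U + \left(U^{2} + k\right)}{8 + k} = \frac{U + \left(k + U^{2}\right)}{8 + k} = \frac{U + k + U^{2}}{8 + k}$)
$s{\left(\sqrt{-1 - 2},-9 \right)} \left(-96 + \left(\left(-13 + 43\right) + \frac{1}{21}\right)\right) = \frac{-9 + \sqrt{-1 - 2} + \left(-9\right)^{2}}{8 + \sqrt{-1 - 2}} \left(-96 + \left(\left(-13 + 43\right) + \frac{1}{21}\right)\right) = \frac{-9 + \sqrt{-3} + 81}{8 + \sqrt{-3}} \left(-96 + \left(30 + \frac{1}{21}\right)\right) = \frac{-9 + i \sqrt{3} + 81}{8 + i \sqrt{3}} \left(-96 + \frac{631}{21}\right) = \frac{72 + i \sqrt{3}}{8 + i \sqrt{3}} \left(- \frac{1385}{21}\right) = - \frac{1385 \left(72 + i \sqrt{3}\right)}{21 \left(8 + i \sqrt{3}\right)}$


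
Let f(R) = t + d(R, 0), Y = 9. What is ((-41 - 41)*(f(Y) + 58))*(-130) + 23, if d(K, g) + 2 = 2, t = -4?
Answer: 575663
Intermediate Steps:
d(K, g) = 0 (d(K, g) = -2 + 2 = 0)
f(R) = -4 (f(R) = -4 + 0 = -4)
((-41 - 41)*(f(Y) + 58))*(-130) + 23 = ((-41 - 41)*(-4 + 58))*(-130) + 23 = -82*54*(-130) + 23 = -4428*(-130) + 23 = 575640 + 23 = 575663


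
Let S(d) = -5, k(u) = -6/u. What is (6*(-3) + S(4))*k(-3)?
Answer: -46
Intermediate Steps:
(6*(-3) + S(4))*k(-3) = (6*(-3) - 5)*(-6/(-3)) = (-18 - 5)*(-6*(-1/3)) = -23*2 = -46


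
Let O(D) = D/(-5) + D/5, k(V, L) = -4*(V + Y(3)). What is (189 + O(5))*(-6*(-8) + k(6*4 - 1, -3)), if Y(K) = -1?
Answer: -7560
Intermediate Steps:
k(V, L) = 4 - 4*V (k(V, L) = -4*(V - 1) = -4*(-1 + V) = 4 - 4*V)
O(D) = 0 (O(D) = D*(-⅕) + D*(⅕) = -D/5 + D/5 = 0)
(189 + O(5))*(-6*(-8) + k(6*4 - 1, -3)) = (189 + 0)*(-6*(-8) + (4 - 4*(6*4 - 1))) = 189*(48 + (4 - 4*(24 - 1))) = 189*(48 + (4 - 4*23)) = 189*(48 + (4 - 92)) = 189*(48 - 88) = 189*(-40) = -7560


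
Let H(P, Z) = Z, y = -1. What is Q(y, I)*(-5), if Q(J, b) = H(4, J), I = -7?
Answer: 5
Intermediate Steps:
Q(J, b) = J
Q(y, I)*(-5) = -1*(-5) = 5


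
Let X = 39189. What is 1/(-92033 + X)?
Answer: -1/52844 ≈ -1.8924e-5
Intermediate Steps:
1/(-92033 + X) = 1/(-92033 + 39189) = 1/(-52844) = -1/52844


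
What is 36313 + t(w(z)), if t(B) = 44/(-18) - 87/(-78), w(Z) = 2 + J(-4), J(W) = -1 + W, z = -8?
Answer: 8496931/234 ≈ 36312.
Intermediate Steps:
w(Z) = -3 (w(Z) = 2 + (-1 - 4) = 2 - 5 = -3)
t(B) = -311/234 (t(B) = 44*(-1/18) - 87*(-1/78) = -22/9 + 29/26 = -311/234)
36313 + t(w(z)) = 36313 - 311/234 = 8496931/234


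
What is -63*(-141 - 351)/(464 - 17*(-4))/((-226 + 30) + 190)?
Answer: -369/38 ≈ -9.7105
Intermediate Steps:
-63*(-141 - 351)/(464 - 17*(-4))/((-226 + 30) + 190) = -63*(-492/(464 + 68))/(-196 + 190) = -63*(-492/532)/(-6) = -63*(-492*1/532)*(-1)/6 = -(-1107)*(-1)/(19*6) = -63*41/266 = -369/38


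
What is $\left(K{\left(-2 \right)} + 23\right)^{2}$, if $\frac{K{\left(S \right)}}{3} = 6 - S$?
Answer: $2209$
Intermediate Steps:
$K{\left(S \right)} = 18 - 3 S$ ($K{\left(S \right)} = 3 \left(6 - S\right) = 18 - 3 S$)
$\left(K{\left(-2 \right)} + 23\right)^{2} = \left(\left(18 - -6\right) + 23\right)^{2} = \left(\left(18 + 6\right) + 23\right)^{2} = \left(24 + 23\right)^{2} = 47^{2} = 2209$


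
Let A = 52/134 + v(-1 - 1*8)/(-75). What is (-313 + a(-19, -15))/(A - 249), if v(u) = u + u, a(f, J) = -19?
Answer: 556100/416023 ≈ 1.3367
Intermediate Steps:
v(u) = 2*u
A = 1052/1675 (A = 52/134 + (2*(-1 - 1*8))/(-75) = 52*(1/134) + (2*(-1 - 8))*(-1/75) = 26/67 + (2*(-9))*(-1/75) = 26/67 - 18*(-1/75) = 26/67 + 6/25 = 1052/1675 ≈ 0.62806)
(-313 + a(-19, -15))/(A - 249) = (-313 - 19)/(1052/1675 - 249) = -332/(-416023/1675) = -332*(-1675/416023) = 556100/416023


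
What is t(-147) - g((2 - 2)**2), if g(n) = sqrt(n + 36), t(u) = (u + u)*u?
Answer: 43212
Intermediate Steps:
t(u) = 2*u**2 (t(u) = (2*u)*u = 2*u**2)
g(n) = sqrt(36 + n)
t(-147) - g((2 - 2)**2) = 2*(-147)**2 - sqrt(36 + (2 - 2)**2) = 2*21609 - sqrt(36 + 0**2) = 43218 - sqrt(36 + 0) = 43218 - sqrt(36) = 43218 - 1*6 = 43218 - 6 = 43212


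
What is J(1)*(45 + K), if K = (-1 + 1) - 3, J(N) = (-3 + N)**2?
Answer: 168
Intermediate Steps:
K = -3 (K = 0 - 3 = -3)
J(1)*(45 + K) = (-3 + 1)**2*(45 - 3) = (-2)**2*42 = 4*42 = 168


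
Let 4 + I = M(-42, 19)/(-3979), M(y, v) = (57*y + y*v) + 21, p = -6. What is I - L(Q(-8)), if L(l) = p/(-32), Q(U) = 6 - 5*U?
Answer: -215857/63664 ≈ -3.3906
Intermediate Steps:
L(l) = 3/16 (L(l) = -6/(-32) = -6*(-1/32) = 3/16)
M(y, v) = 21 + 57*y + v*y (M(y, v) = (57*y + v*y) + 21 = 21 + 57*y + v*y)
I = -12745/3979 (I = -4 + (21 + 57*(-42) + 19*(-42))/(-3979) = -4 + (21 - 2394 - 798)*(-1/3979) = -4 - 3171*(-1/3979) = -4 + 3171/3979 = -12745/3979 ≈ -3.2031)
I - L(Q(-8)) = -12745/3979 - 1*3/16 = -12745/3979 - 3/16 = -215857/63664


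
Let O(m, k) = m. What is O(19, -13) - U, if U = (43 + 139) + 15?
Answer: -178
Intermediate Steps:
U = 197 (U = 182 + 15 = 197)
O(19, -13) - U = 19 - 1*197 = 19 - 197 = -178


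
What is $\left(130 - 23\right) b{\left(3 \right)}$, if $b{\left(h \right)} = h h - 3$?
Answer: $642$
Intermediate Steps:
$b{\left(h \right)} = -3 + h^{2}$ ($b{\left(h \right)} = h^{2} - 3 = -3 + h^{2}$)
$\left(130 - 23\right) b{\left(3 \right)} = \left(130 - 23\right) \left(-3 + 3^{2}\right) = 107 \left(-3 + 9\right) = 107 \cdot 6 = 642$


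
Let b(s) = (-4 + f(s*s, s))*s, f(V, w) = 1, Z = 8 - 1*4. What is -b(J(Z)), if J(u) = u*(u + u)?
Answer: 96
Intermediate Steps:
Z = 4 (Z = 8 - 4 = 4)
J(u) = 2*u**2 (J(u) = u*(2*u) = 2*u**2)
b(s) = -3*s (b(s) = (-4 + 1)*s = -3*s)
-b(J(Z)) = -(-3)*2*4**2 = -(-3)*2*16 = -(-3)*32 = -1*(-96) = 96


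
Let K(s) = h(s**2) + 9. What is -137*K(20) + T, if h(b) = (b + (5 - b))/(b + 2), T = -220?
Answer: -584791/402 ≈ -1454.7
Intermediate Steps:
h(b) = 5/(2 + b)
K(s) = 9 + 5/(2 + s**2) (K(s) = 5/(2 + s**2) + 9 = 9 + 5/(2 + s**2))
-137*K(20) + T = -137*(23 + 9*20**2)/(2 + 20**2) - 220 = -137*(23 + 9*400)/(2 + 400) - 220 = -137*(23 + 3600)/402 - 220 = -137*3623/402 - 220 = -496351/402 - 220 = -584791/402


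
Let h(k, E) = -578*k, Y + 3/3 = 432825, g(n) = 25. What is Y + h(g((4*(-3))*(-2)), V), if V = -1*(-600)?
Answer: 418374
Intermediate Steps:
Y = 432824 (Y = -1 + 432825 = 432824)
V = 600
Y + h(g((4*(-3))*(-2)), V) = 432824 - 578*25 = 432824 - 14450 = 418374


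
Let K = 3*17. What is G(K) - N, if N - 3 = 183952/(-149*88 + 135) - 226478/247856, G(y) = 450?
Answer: 106162544313/229744808 ≈ 462.09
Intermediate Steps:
K = 51
N = -2777380713/229744808 (N = 3 + (183952/(-149*88 + 135) - 226478/247856) = 3 + (183952/(-13112 + 135) - 226478*1/247856) = 3 + (183952/(-12977) - 16177/17704) = 3 + (183952*(-1/12977) - 16177/17704) = 3 + (-183952/12977 - 16177/17704) = 3 - 3466615137/229744808 = -2777380713/229744808 ≈ -12.089)
G(K) - N = 450 - 1*(-2777380713/229744808) = 450 + 2777380713/229744808 = 106162544313/229744808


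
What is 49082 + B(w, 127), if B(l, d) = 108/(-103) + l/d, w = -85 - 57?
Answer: 642013300/13081 ≈ 49080.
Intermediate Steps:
w = -142
B(l, d) = -108/103 + l/d (B(l, d) = 108*(-1/103) + l/d = -108/103 + l/d)
49082 + B(w, 127) = 49082 + (-108/103 - 142/127) = 49082 - 28342/13081 = 642013300/13081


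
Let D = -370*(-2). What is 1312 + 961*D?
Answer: 712452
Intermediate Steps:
D = 740
1312 + 961*D = 1312 + 961*740 = 1312 + 711140 = 712452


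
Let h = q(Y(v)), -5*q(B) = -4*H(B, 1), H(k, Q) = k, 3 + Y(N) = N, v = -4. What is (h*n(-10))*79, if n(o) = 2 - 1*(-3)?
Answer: -2212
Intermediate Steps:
n(o) = 5 (n(o) = 2 + 3 = 5)
Y(N) = -3 + N
q(B) = 4*B/5 (q(B) = -(-4)*B/5 = 4*B/5)
h = -28/5 (h = 4*(-3 - 4)/5 = (⅘)*(-7) = -28/5 ≈ -5.6000)
(h*n(-10))*79 = -28/5*5*79 = -28*79 = -2212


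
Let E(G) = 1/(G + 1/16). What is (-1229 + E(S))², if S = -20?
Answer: 153716532489/101761 ≈ 1.5106e+6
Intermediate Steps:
E(G) = 1/(1/16 + G) (E(G) = 1/(G + 1/16) = 1/(1/16 + G))
(-1229 + E(S))² = (-1229 + 16/(1 + 16*(-20)))² = (-1229 + 16/(1 - 320))² = (-1229 + 16/(-319))² = (-1229 + 16*(-1/319))² = (-1229 - 16/319)² = (-392067/319)² = 153716532489/101761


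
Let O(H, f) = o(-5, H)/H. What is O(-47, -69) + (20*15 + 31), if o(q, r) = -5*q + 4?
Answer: 15528/47 ≈ 330.38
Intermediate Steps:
o(q, r) = 4 - 5*q
O(H, f) = 29/H (O(H, f) = (4 - 5*(-5))/H = (4 + 25)/H = 29/H)
O(-47, -69) + (20*15 + 31) = 29/(-47) + (20*15 + 31) = 29*(-1/47) + (300 + 31) = -29/47 + 331 = 15528/47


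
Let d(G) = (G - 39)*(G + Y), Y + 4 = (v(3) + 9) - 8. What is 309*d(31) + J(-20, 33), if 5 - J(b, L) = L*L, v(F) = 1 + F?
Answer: -80188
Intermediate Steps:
Y = 1 (Y = -4 + (((1 + 3) + 9) - 8) = -4 + ((4 + 9) - 8) = -4 + (13 - 8) = -4 + 5 = 1)
d(G) = (1 + G)*(-39 + G) (d(G) = (G - 39)*(G + 1) = (-39 + G)*(1 + G) = (1 + G)*(-39 + G))
J(b, L) = 5 - L² (J(b, L) = 5 - L*L = 5 - L²)
309*d(31) + J(-20, 33) = 309*(-39 + 31² - 38*31) + (5 - 1*33²) = 309*(-39 + 961 - 1178) + (5 - 1*1089) = 309*(-256) + (5 - 1089) = -79104 - 1084 = -80188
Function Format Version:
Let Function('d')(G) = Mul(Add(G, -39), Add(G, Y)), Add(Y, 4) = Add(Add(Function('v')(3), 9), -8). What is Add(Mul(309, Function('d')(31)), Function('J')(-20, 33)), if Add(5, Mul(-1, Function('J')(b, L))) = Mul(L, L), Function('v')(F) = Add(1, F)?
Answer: -80188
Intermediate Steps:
Y = 1 (Y = Add(-4, Add(Add(Add(1, 3), 9), -8)) = Add(-4, Add(Add(4, 9), -8)) = Add(-4, Add(13, -8)) = Add(-4, 5) = 1)
Function('d')(G) = Mul(Add(1, G), Add(-39, G)) (Function('d')(G) = Mul(Add(G, -39), Add(G, 1)) = Mul(Add(-39, G), Add(1, G)) = Mul(Add(1, G), Add(-39, G)))
Function('J')(b, L) = Add(5, Mul(-1, Pow(L, 2))) (Function('J')(b, L) = Add(5, Mul(-1, Mul(L, L))) = Add(5, Mul(-1, Pow(L, 2))))
Add(Mul(309, Function('d')(31)), Function('J')(-20, 33)) = Add(Mul(309, Add(-39, Pow(31, 2), Mul(-38, 31))), Add(5, Mul(-1, Pow(33, 2)))) = Add(Mul(309, Add(-39, 961, -1178)), Add(5, Mul(-1, 1089))) = Add(Mul(309, -256), Add(5, -1089)) = Add(-79104, -1084) = -80188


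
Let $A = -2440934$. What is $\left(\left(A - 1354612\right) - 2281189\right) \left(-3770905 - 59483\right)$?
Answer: $23276252823180$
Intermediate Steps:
$\left(\left(A - 1354612\right) - 2281189\right) \left(-3770905 - 59483\right) = \left(\left(-2440934 - 1354612\right) - 2281189\right) \left(-3770905 - 59483\right) = \left(-3795546 - 2281189\right) \left(-3830388\right) = \left(-6076735\right) \left(-3830388\right) = 23276252823180$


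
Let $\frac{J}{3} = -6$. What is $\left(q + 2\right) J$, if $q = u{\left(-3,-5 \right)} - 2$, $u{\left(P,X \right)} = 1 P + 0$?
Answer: $54$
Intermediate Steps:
$J = -18$ ($J = 3 \left(-6\right) = -18$)
$u{\left(P,X \right)} = P$ ($u{\left(P,X \right)} = P + 0 = P$)
$q = -5$ ($q = -3 - 2 = -5$)
$\left(q + 2\right) J = \left(-5 + 2\right) \left(-18\right) = \left(-3\right) \left(-18\right) = 54$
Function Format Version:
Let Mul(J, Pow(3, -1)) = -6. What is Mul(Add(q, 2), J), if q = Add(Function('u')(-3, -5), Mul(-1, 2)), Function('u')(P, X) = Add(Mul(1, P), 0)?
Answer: 54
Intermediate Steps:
J = -18 (J = Mul(3, -6) = -18)
Function('u')(P, X) = P (Function('u')(P, X) = Add(P, 0) = P)
q = -5 (q = Add(-3, Mul(-1, 2)) = Add(-3, -2) = -5)
Mul(Add(q, 2), J) = Mul(Add(-5, 2), -18) = Mul(-3, -18) = 54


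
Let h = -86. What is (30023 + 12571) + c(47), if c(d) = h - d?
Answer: 42461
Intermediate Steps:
c(d) = -86 - d
(30023 + 12571) + c(47) = (30023 + 12571) + (-86 - 1*47) = 42594 + (-86 - 47) = 42594 - 133 = 42461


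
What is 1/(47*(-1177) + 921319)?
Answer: 1/866000 ≈ 1.1547e-6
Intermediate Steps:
1/(47*(-1177) + 921319) = 1/(-55319 + 921319) = 1/866000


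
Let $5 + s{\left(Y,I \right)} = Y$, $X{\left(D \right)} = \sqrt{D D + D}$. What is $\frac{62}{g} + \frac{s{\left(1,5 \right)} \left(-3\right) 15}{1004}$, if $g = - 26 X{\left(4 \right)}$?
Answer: $\frac{45}{251} - \frac{31 \sqrt{5}}{130} \approx -0.35393$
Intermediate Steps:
$X{\left(D \right)} = \sqrt{D + D^{2}}$ ($X{\left(D \right)} = \sqrt{D^{2} + D} = \sqrt{D + D^{2}}$)
$s{\left(Y,I \right)} = -5 + Y$
$g = - 52 \sqrt{5}$ ($g = - 26 \sqrt{4 \left(1 + 4\right)} = - 26 \sqrt{4 \cdot 5} = - 26 \sqrt{20} = - 26 \cdot 2 \sqrt{5} = - 52 \sqrt{5} \approx -116.28$)
$\frac{62}{g} + \frac{s{\left(1,5 \right)} \left(-3\right) 15}{1004} = \frac{62}{\left(-52\right) \sqrt{5}} + \frac{\left(-5 + 1\right) \left(-3\right) 15}{1004} = 62 \left(- \frac{\sqrt{5}}{260}\right) + \left(-4\right) \left(-3\right) 15 \cdot \frac{1}{1004} = - \frac{31 \sqrt{5}}{130} + 12 \cdot 15 \cdot \frac{1}{1004} = - \frac{31 \sqrt{5}}{130} + 180 \cdot \frac{1}{1004} = - \frac{31 \sqrt{5}}{130} + \frac{45}{251} = \frac{45}{251} - \frac{31 \sqrt{5}}{130}$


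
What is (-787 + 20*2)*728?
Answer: -543816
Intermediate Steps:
(-787 + 20*2)*728 = (-787 + 40)*728 = -747*728 = -543816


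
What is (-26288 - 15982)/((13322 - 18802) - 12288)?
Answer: 21135/8884 ≈ 2.3790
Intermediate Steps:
(-26288 - 15982)/((13322 - 18802) - 12288) = -42270/(-5480 - 12288) = -42270/(-17768) = -42270*(-1/17768) = 21135/8884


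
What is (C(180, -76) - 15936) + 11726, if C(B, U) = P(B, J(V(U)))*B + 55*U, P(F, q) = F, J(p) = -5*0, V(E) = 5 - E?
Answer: 24010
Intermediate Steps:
J(p) = 0
C(B, U) = B² + 55*U (C(B, U) = B*B + 55*U = B² + 55*U)
(C(180, -76) - 15936) + 11726 = ((180² + 55*(-76)) - 15936) + 11726 = ((32400 - 4180) - 15936) + 11726 = (28220 - 15936) + 11726 = 12284 + 11726 = 24010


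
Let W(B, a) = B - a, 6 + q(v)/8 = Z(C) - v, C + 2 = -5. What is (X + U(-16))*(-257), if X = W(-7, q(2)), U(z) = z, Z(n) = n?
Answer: -24929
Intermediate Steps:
C = -7 (C = -2 - 5 = -7)
q(v) = -104 - 8*v (q(v) = -48 + 8*(-7 - v) = -48 + (-56 - 8*v) = -104 - 8*v)
X = 113 (X = -7 - (-104 - 8*2) = -7 - (-104 - 16) = -7 - 1*(-120) = -7 + 120 = 113)
(X + U(-16))*(-257) = (113 - 16)*(-257) = 97*(-257) = -24929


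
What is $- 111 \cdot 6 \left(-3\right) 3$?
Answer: $5994$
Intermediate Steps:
$- 111 \cdot 6 \left(-3\right) 3 = - 111 \left(\left(-18\right) 3\right) = \left(-111\right) \left(-54\right) = 5994$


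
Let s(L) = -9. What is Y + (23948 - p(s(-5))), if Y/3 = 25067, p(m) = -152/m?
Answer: 892189/9 ≈ 99132.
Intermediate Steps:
Y = 75201 (Y = 3*25067 = 75201)
Y + (23948 - p(s(-5))) = 75201 + (23948 - (-152)/(-9)) = 75201 + (23948 - (-152)*(-1)/9) = 75201 + (23948 - 1*152/9) = 75201 + (23948 - 152/9) = 75201 + 215380/9 = 892189/9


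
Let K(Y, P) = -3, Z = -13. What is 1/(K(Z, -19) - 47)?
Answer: -1/50 ≈ -0.020000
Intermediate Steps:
1/(K(Z, -19) - 47) = 1/(-3 - 47) = 1/(-50) = -1/50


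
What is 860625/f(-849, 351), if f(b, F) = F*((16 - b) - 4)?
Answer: 10625/3731 ≈ 2.8478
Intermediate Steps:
f(b, F) = F*(12 - b)
860625/f(-849, 351) = 860625/((351*(12 - 1*(-849)))) = 860625/((351*(12 + 849))) = 860625/((351*861)) = 860625/302211 = 860625*(1/302211) = 10625/3731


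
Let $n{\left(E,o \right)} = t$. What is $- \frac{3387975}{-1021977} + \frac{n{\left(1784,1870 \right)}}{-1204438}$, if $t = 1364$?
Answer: $\frac{679868642737}{205151322321} \approx 3.314$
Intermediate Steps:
$n{\left(E,o \right)} = 1364$
$- \frac{3387975}{-1021977} + \frac{n{\left(1784,1870 \right)}}{-1204438} = - \frac{3387975}{-1021977} + \frac{1364}{-1204438} = \left(-3387975\right) \left(- \frac{1}{1021977}\right) + 1364 \left(- \frac{1}{1204438}\right) = \frac{1129325}{340659} - \frac{682}{602219} = \frac{679868642737}{205151322321}$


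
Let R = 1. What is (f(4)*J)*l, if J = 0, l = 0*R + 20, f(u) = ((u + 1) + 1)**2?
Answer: 0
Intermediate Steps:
f(u) = (2 + u)**2 (f(u) = ((1 + u) + 1)**2 = (2 + u)**2)
l = 20 (l = 0*1 + 20 = 0 + 20 = 20)
(f(4)*J)*l = ((2 + 4)**2*0)*20 = (6**2*0)*20 = (36*0)*20 = 0*20 = 0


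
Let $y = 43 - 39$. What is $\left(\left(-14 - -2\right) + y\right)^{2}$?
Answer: $64$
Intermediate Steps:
$y = 4$
$\left(\left(-14 - -2\right) + y\right)^{2} = \left(\left(-14 - -2\right) + 4\right)^{2} = \left(\left(-14 + 2\right) + 4\right)^{2} = \left(-12 + 4\right)^{2} = \left(-8\right)^{2} = 64$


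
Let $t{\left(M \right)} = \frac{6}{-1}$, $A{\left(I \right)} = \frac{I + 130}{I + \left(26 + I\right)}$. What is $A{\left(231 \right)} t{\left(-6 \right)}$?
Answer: $- \frac{1083}{244} \approx -4.4385$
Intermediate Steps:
$A{\left(I \right)} = \frac{130 + I}{26 + 2 I}$
$t{\left(M \right)} = -6$ ($t{\left(M \right)} = 6 \left(-1\right) = -6$)
$A{\left(231 \right)} t{\left(-6 \right)} = \frac{130 + 231}{2 \left(13 + 231\right)} \left(-6\right) = \frac{1}{2} \cdot \frac{1}{244} \cdot 361 \left(-6\right) = \frac{361}{488} \left(-6\right) = - \frac{1083}{244}$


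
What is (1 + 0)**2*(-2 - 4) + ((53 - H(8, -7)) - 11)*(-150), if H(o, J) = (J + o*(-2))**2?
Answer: 73044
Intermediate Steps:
H(o, J) = (J - 2*o)**2
(1 + 0)**2*(-2 - 4) + ((53 - H(8, -7)) - 11)*(-150) = (1 + 0)**2*(-2 - 4) + ((53 - (-7 - 2*8)**2) - 11)*(-150) = 1**2*(-6) + ((53 - (-7 - 16)**2) - 11)*(-150) = 1*(-6) + ((53 - 1*(-23)**2) - 11)*(-150) = -6 + ((53 - 1*529) - 11)*(-150) = -6 + ((53 - 529) - 11)*(-150) = -6 + (-476 - 11)*(-150) = -6 - 487*(-150) = -6 + 73050 = 73044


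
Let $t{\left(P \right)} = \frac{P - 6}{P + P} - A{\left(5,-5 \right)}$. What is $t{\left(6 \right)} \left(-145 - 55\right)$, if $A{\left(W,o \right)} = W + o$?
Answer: $0$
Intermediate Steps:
$t{\left(P \right)} = \frac{-6 + P}{2 P}$ ($t{\left(P \right)} = \frac{P - 6}{P + P} - \left(5 - 5\right) = \frac{-6 + P}{2 P} - 0 = \left(-6 + P\right) \frac{1}{2 P} + 0 = \frac{-6 + P}{2 P} + 0 = \frac{-6 + P}{2 P}$)
$t{\left(6 \right)} \left(-145 - 55\right) = \frac{-6 + 6}{2 \cdot 6} \left(-145 - 55\right) = \frac{1}{2} \cdot \frac{1}{6} \cdot 0 \left(-200\right) = 0 \left(-200\right) = 0$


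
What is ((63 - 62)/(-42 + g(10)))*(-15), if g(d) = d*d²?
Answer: -15/958 ≈ -0.015658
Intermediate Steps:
g(d) = d³
((63 - 62)/(-42 + g(10)))*(-15) = ((63 - 62)/(-42 + 10³))*(-15) = (1/(-42 + 1000))*(-15) = (1/958)*(-15) = -15/958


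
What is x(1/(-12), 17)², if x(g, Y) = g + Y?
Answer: 41209/144 ≈ 286.17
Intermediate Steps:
x(g, Y) = Y + g
x(1/(-12), 17)² = (17 + 1/(-12))² = (17 + 1*(-1/12))² = (17 - 1/12)² = (203/12)² = 41209/144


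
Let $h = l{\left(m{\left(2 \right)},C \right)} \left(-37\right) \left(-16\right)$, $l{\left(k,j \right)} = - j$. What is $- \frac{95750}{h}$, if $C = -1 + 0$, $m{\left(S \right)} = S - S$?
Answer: $- \frac{47875}{296} \approx -161.74$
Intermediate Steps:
$m{\left(S \right)} = 0$
$C = -1$
$h = 592$ ($h = \left(-1\right) \left(-1\right) \left(-37\right) \left(-16\right) = 1 \left(-37\right) \left(-16\right) = \left(-37\right) \left(-16\right) = 592$)
$- \frac{95750}{h} = - \frac{95750}{592} = \left(-95750\right) \frac{1}{592} = - \frac{47875}{296}$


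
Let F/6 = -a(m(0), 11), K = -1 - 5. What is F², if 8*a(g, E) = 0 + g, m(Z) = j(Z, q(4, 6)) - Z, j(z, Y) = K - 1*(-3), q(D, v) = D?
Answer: 81/16 ≈ 5.0625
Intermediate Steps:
K = -6
j(z, Y) = -3 (j(z, Y) = -6 - 1*(-3) = -6 + 3 = -3)
m(Z) = -3 - Z
a(g, E) = g/8 (a(g, E) = (0 + g)/8 = g/8)
F = 9/4 (F = 6*(-(-3 - 1*0)/8) = 6*(-(-3 + 0)/8) = 6*(-(-3)/8) = 6*(-1*(-3/8)) = 6*(3/8) = 9/4 ≈ 2.2500)
F² = (9/4)² = 81/16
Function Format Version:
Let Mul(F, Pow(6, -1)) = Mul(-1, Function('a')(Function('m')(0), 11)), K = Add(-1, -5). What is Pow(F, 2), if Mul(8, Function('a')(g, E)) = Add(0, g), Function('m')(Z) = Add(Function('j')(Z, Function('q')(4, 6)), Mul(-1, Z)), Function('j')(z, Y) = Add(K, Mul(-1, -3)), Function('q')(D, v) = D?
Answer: Rational(81, 16) ≈ 5.0625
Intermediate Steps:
K = -6
Function('j')(z, Y) = -3 (Function('j')(z, Y) = Add(-6, Mul(-1, -3)) = Add(-6, 3) = -3)
Function('m')(Z) = Add(-3, Mul(-1, Z))
Function('a')(g, E) = Mul(Rational(1, 8), g) (Function('a')(g, E) = Mul(Rational(1, 8), Add(0, g)) = Mul(Rational(1, 8), g))
F = Rational(9, 4) (F = Mul(6, Mul(-1, Mul(Rational(1, 8), Add(-3, Mul(-1, 0))))) = Mul(6, Mul(-1, Mul(Rational(1, 8), Add(-3, 0)))) = Mul(6, Mul(-1, Mul(Rational(1, 8), -3))) = Mul(6, Mul(-1, Rational(-3, 8))) = Mul(6, Rational(3, 8)) = Rational(9, 4) ≈ 2.2500)
Pow(F, 2) = Pow(Rational(9, 4), 2) = Rational(81, 16)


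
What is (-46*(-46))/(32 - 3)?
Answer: 2116/29 ≈ 72.966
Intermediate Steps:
(-46*(-46))/(32 - 3) = 2116/29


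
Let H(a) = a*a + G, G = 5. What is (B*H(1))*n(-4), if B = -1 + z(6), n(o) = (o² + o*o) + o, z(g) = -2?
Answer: -504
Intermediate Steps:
n(o) = o + 2*o² (n(o) = (o² + o²) + o = 2*o² + o = o + 2*o²)
H(a) = 5 + a² (H(a) = a*a + 5 = a² + 5 = 5 + a²)
B = -3 (B = -1 - 2 = -3)
(B*H(1))*n(-4) = (-3*(5 + 1²))*(-4*(1 + 2*(-4))) = (-3*(5 + 1))*(-4*(1 - 8)) = (-3*6)*(-4*(-7)) = -18*28 = -504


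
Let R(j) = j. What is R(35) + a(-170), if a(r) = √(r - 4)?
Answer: 35 + I*√174 ≈ 35.0 + 13.191*I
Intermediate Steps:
a(r) = √(-4 + r)
R(35) + a(-170) = 35 + √(-4 - 170) = 35 + √(-174) = 35 + I*√174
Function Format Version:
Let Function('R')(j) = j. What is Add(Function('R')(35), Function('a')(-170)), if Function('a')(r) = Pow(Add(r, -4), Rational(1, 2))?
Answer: Add(35, Mul(I, Pow(174, Rational(1, 2)))) ≈ Add(35.000, Mul(13.191, I))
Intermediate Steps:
Function('a')(r) = Pow(Add(-4, r), Rational(1, 2))
Add(Function('R')(35), Function('a')(-170)) = Add(35, Pow(Add(-4, -170), Rational(1, 2))) = Add(35, Pow(-174, Rational(1, 2))) = Add(35, Mul(I, Pow(174, Rational(1, 2))))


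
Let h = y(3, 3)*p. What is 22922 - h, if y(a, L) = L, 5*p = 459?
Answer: 113233/5 ≈ 22647.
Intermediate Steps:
p = 459/5 (p = (⅕)*459 = 459/5 ≈ 91.800)
h = 1377/5 (h = 3*(459/5) = 1377/5 ≈ 275.40)
22922 - h = 22922 - 1*1377/5 = 22922 - 1377/5 = 113233/5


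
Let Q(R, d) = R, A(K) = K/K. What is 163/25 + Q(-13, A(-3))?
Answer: -162/25 ≈ -6.4800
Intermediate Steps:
A(K) = 1
163/25 + Q(-13, A(-3)) = 163/25 - 13 = -162/25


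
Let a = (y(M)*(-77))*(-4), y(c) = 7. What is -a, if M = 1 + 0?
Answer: -2156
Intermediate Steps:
M = 1
a = 2156 (a = (7*(-77))*(-4) = -539*(-4) = 2156)
-a = -1*2156 = -2156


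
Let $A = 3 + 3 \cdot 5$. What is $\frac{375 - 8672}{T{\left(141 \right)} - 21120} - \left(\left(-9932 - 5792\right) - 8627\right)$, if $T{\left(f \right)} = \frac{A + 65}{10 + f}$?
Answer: $\frac{77657492834}{3189037} \approx 24351.0$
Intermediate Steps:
$A = 18$ ($A = 3 + 15 = 18$)
$T{\left(f \right)} = \frac{83}{10 + f}$ ($T{\left(f \right)} = \frac{18 + 65}{10 + f} = \frac{83}{10 + f}$)
$\frac{375 - 8672}{T{\left(141 \right)} - 21120} - \left(\left(-9932 - 5792\right) - 8627\right) = \frac{375 - 8672}{\frac{83}{10 + 141} - 21120} - \left(\left(-9932 - 5792\right) - 8627\right) = - \frac{8297}{\frac{83}{151} - 21120} - \left(-15724 - 8627\right) = - \frac{8297}{83 \cdot \frac{1}{151} - 21120} - -24351 = - \frac{8297}{\frac{83}{151} - 21120} + 24351 = - \frac{8297}{- \frac{3189037}{151}} + 24351 = \left(-8297\right) \left(- \frac{151}{3189037}\right) + 24351 = \frac{1252847}{3189037} + 24351 = \frac{77657492834}{3189037}$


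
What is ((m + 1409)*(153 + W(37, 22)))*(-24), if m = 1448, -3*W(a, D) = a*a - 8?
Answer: 20616112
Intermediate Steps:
W(a, D) = 8/3 - a²/3 (W(a, D) = -(a*a - 8)/3 = -(a² - 8)/3 = -(-8 + a²)/3 = 8/3 - a²/3)
((m + 1409)*(153 + W(37, 22)))*(-24) = ((1448 + 1409)*(153 + (8/3 - ⅓*37²)))*(-24) = (2857*(153 + (8/3 - ⅓*1369)))*(-24) = (2857*(153 + (8/3 - 1369/3)))*(-24) = (2857*(153 - 1361/3))*(-24) = (2857*(-902/3))*(-24) = -2577014/3*(-24) = 20616112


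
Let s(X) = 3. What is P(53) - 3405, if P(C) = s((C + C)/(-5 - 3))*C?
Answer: -3246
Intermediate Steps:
P(C) = 3*C
P(53) - 3405 = 3*53 - 3405 = 159 - 3405 = -3246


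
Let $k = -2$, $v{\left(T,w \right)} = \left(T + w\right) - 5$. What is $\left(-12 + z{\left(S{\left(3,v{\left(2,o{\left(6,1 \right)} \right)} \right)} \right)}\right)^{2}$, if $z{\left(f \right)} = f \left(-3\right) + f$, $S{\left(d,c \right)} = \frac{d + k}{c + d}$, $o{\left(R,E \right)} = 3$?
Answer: $\frac{1444}{9} \approx 160.44$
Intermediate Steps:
$v{\left(T,w \right)} = -5 + T + w$
$S{\left(d,c \right)} = \frac{-2 + d}{c + d}$ ($S{\left(d,c \right)} = \frac{d - 2}{c + d} = \frac{-2 + d}{c + d}$)
$z{\left(f \right)} = - 2 f$ ($z{\left(f \right)} = - 3 f + f = - 2 f$)
$\left(-12 + z{\left(S{\left(3,v{\left(2,o{\left(6,1 \right)} \right)} \right)} \right)}\right)^{2} = \left(-12 - 2 \frac{-2 + 3}{\left(-5 + 2 + 3\right) + 3}\right)^{2} = \left(-12 - 2 \frac{1}{0 + 3} \cdot 1\right)^{2} = \left(-12 - 2 \cdot \frac{1}{3} \cdot 1\right)^{2} = \left(-12 - \frac{2}{3}\right)^{2} = \left(- \frac{38}{3}\right)^{2} = \frac{1444}{9}$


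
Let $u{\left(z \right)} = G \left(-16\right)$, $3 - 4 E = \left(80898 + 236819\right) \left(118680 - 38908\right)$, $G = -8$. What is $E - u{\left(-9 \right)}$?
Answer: $- \frac{25344921033}{4} \approx -6.3362 \cdot 10^{9}$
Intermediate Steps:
$E = - \frac{25344920521}{4}$ ($E = \frac{3}{4} - \frac{\left(80898 + 236819\right) \left(118680 - 38908\right)}{4} = \frac{3}{4} - \frac{317717 \cdot 79772}{4} = \frac{3}{4} - 6336230131 = - \frac{25344920521}{4} \approx -6.3362 \cdot 10^{9}$)
$u{\left(z \right)} = 128$ ($u{\left(z \right)} = \left(-8\right) \left(-16\right) = 128$)
$E - u{\left(-9 \right)} = - \frac{25344920521}{4} - 128 = - \frac{25344921033}{4}$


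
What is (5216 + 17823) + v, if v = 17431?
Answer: 40470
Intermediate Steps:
(5216 + 17823) + v = (5216 + 17823) + 17431 = 23039 + 17431 = 40470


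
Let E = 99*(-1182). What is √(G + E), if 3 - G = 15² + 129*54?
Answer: I*√124206 ≈ 352.43*I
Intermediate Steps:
E = -117018
G = -7188 (G = 3 - (15² + 129*54) = 3 - (225 + 6966) = 3 - 1*7191 = 3 - 7191 = -7188)
√(G + E) = √(-7188 - 117018) = √(-124206) = I*√124206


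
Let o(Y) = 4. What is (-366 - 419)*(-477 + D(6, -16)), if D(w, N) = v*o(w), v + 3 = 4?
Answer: 371305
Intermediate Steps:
v = 1 (v = -3 + 4 = 1)
D(w, N) = 4 (D(w, N) = 1*4 = 4)
(-366 - 419)*(-477 + D(6, -16)) = (-366 - 419)*(-477 + 4) = -785*(-473) = 371305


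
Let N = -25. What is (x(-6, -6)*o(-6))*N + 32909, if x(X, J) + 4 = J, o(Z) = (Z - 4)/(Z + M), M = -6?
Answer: 99352/3 ≈ 33117.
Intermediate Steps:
o(Z) = (-4 + Z)/(-6 + Z) (o(Z) = (Z - 4)/(Z - 6) = (-4 + Z)/(-6 + Z))
x(X, J) = -4 + J
(x(-6, -6)*o(-6))*N + 32909 = ((-4 - 6)*((-4 - 6)/(-6 - 6)))*(-25) + 32909 = -10*(-10)/(-12)*(-25) + 32909 = -(-5)*(-10)/6*(-25) + 32909 = -10*5/6*(-25) + 32909 = -25/3*(-25) + 32909 = 625/3 + 32909 = 99352/3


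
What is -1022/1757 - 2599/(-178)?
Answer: 626361/44678 ≈ 14.019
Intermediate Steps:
-1022/1757 - 2599/(-178) = -1022*1/1757 - 2599*(-1/178) = -146/251 + 2599/178 = 626361/44678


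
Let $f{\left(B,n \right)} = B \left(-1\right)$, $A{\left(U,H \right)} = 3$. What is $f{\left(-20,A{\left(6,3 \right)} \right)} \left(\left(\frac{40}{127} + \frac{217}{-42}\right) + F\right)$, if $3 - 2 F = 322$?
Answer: $- \frac{1252360}{381} \approx -3287.0$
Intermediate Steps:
$f{\left(B,n \right)} = - B$
$F = - \frac{319}{2}$ ($F = \frac{3}{2} - 161 = - \frac{319}{2} \approx -159.5$)
$f{\left(-20,A{\left(6,3 \right)} \right)} \left(\left(\frac{40}{127} + \frac{217}{-42}\right) + F\right) = \left(-1\right) \left(-20\right) \left(\left(\frac{40}{127} + \frac{217}{-42}\right) - \frac{319}{2}\right) = 20 \left(\left(40 \cdot \frac{1}{127} + 217 \left(- \frac{1}{42}\right)\right) - \frac{319}{2}\right) = 20 \left(\left(\frac{40}{127} - \frac{31}{6}\right) - \frac{319}{2}\right) = 20 \left(- \frac{3697}{762} - \frac{319}{2}\right) = 20 \left(- \frac{62618}{381}\right) = - \frac{1252360}{381}$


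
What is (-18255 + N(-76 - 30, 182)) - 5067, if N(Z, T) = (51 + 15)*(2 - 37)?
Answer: -25632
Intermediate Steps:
N(Z, T) = -2310 (N(Z, T) = 66*(-35) = -2310)
(-18255 + N(-76 - 30, 182)) - 5067 = (-18255 - 2310) - 5067 = -20565 - 5067 = -25632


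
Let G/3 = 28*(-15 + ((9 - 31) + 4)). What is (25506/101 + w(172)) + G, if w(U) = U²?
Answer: 2733518/101 ≈ 27065.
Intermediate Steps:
G = -2772 (G = 3*(28*(-15 + ((9 - 31) + 4))) = 3*(28*(-15 + (-22 + 4))) = 3*(28*(-15 - 18)) = 3*(28*(-33)) = 3*(-924) = -2772)
(25506/101 + w(172)) + G = (25506/101 + 172²) - 2772 = (25506*(1/101) + 29584) - 2772 = (25506/101 + 29584) - 2772 = 3013490/101 - 2772 = 2733518/101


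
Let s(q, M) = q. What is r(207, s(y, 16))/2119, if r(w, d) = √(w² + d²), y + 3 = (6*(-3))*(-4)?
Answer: 69*√10/2119 ≈ 0.10297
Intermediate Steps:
y = 69 (y = -3 + (6*(-3))*(-4) = -3 - 18*(-4) = -3 + 72 = 69)
r(w, d) = √(d² + w²)
r(207, s(y, 16))/2119 = √(69² + 207²)/2119 = √(4761 + 42849)*(1/2119) = √47610*(1/2119) = (69*√10)*(1/2119) = 69*√10/2119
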